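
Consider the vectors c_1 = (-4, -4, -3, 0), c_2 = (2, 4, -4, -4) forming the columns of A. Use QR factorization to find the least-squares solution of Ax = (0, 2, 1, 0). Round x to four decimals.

e_1 = c_1/‖c_1‖ = (-4, -4, -3, 0)/6.4031 = (-0.6247, -0.6247, -0.4685, 0.0000).
r_{12} = e_1·c_2 = -1.8741.
u_2 = c_2 + 1.8741·e_1 = (0.8293, 2.8293, -4.8780, -4.0000).
‖u_2‖ = 6.9633, so e_2 = (0.1191, 0.4063, -0.7005, -0.5744).
Qᵀb = (-1.7179, 0.1121).
Back-substitute: x_2 = 0.1121/6.9633 = 0.0161.
x_1 = (-1.7179 + 1.8741·0.0161)/6.4031 = -0.2636.

x = (-0.2636, 0.0161)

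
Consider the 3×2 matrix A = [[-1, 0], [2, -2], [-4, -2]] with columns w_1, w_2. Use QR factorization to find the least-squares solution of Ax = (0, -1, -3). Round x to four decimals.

w_1 = (-1, 2, -4); ‖w_1‖ = 4.5826, so q_1 = (-0.2182, 0.4364, -0.8729).
q_1·w_2 = (-0.2182)·0 + 0.4364·(-2) + (-0.8729)·(-2) = 0.8729.
u_2 = w_2 − 0.8729·q_1 = (0.1905, -2.3810, -1.2381).
‖u_2‖ = 2.6904, so q_2 = (0.0708, -0.8850, -0.4602).
Qᵀb = (2.1822, 2.2656).
Back-substitute: x_2 = 2.2656/2.6904 = 0.8421.
x_1 = (2.1822 − 0.8729·0.8421)/4.5826 = 0.3158.

x = (0.3158, 0.8421)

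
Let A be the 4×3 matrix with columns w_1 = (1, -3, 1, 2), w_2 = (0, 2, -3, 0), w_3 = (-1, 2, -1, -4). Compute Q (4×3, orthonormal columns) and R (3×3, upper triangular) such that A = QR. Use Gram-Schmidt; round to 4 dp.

w_1 = (1, -3, 1, 2); ‖w_1‖ = 3.8730, so e_1 = (0.2582, -0.7746, 0.2582, 0.5164).
e_1·w_2 = 0.2582·0 + (-0.7746)·2 + 0.2582·(-3) + 0.5164·0 = -2.3238.
u_2 = w_2 + 2.3238·e_1 = (0.6000, 0.2000, -2.4000, 1.2000).
‖u_2‖ = 2.7568, so e_2 = (0.2176, 0.0725, -0.8706, 0.4353).
e_1·w_3 = 0.2582·(-1) + (-0.7746)·2 + 0.2582·(-1) + 0.5164·(-4) = -4.1312; e_2·w_3 = 0.2176·(-1) + 0.0725·2 + (-0.8706)·(-1) + 0.4353·(-4) = -0.9431.
u_3 = w_3 + 4.1312·e_1 + 0.9431·e_2 = (0.2719, -1.1316, -0.7544, -1.4561).
‖u_3‖ = 2.0109, so e_3 = (0.1352, -0.5627, -0.3751, -0.7241).

Q = [[0.2582, 0.2176, 0.1352], [-0.7746, 0.0725, -0.5627], [0.2582, -0.8706, -0.3751], [0.5164, 0.4353, -0.7241]], R = [[3.8730, -2.3238, -4.1312], [0.0000, 2.7568, -0.9431], [0.0000, 0.0000, 2.0109]]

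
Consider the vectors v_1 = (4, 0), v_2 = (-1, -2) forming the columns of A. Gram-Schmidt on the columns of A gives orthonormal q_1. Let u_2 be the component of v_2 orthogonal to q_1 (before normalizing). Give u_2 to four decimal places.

q_1 = v_1/‖v_1‖ = (4, 0)/4.0000 = (1.0000, 0.0000).
r_{12} = q_1·v_2 = -1.0000.
u_2 = v_2 + 1.0000·q_1 = (0.0000, -2.0000).

u_2 = (0.0000, -2.0000)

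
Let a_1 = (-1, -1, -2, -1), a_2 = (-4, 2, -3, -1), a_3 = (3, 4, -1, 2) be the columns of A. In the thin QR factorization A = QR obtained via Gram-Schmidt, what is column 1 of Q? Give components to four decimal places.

e_1 = a_1/‖a_1‖ = (-1, -1, -2, -1)/2.6458 = (-0.3780, -0.3780, -0.7559, -0.3780).

e_1 = (-0.3780, -0.3780, -0.7559, -0.3780)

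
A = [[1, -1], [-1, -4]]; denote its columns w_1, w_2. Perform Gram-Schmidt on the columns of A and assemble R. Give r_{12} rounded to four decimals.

e_1 = w_1/‖w_1‖ = (1, -1)/1.4142 = (0.7071, -0.7071).
r_{12} = e_1·w_2 = 2.1213.

r_{12} = 2.1213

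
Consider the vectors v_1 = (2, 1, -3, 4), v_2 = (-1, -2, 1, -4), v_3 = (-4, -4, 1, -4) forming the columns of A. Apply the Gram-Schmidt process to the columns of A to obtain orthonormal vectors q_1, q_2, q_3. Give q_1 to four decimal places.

v_1 = (2, 1, -3, 4); ‖v_1‖ = 5.4772, so q_1 = (0.3651, 0.1826, -0.5477, 0.7303).

q_1 = (0.3651, 0.1826, -0.5477, 0.7303)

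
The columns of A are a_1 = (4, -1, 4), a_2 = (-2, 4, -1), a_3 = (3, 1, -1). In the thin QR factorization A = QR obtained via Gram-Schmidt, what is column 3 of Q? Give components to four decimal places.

a_1 = (4, -1, 4); ‖a_1‖ = 5.7446, so q_1 = (0.6963, -0.1741, 0.6963).
q_1·a_2 = 0.6963·(-2) + (-0.1741)·4 + 0.6963·(-1) = -2.7852.
u_2 = a_2 + 2.7852·q_1 = (-0.0606, 3.5152, 0.9394).
‖u_2‖ = 3.6390, so q_2 = (-0.0167, 0.9660, 0.2581).
q_1·a_3 = 0.6963·3 + (-0.1741)·1 + 0.6963·(-1) = 1.2185; q_2·a_3 = (-0.0167)·3 + 0.9660·1 + 0.2581·(-1) = 0.6579.
u_3 = a_3 − 1.2185·q_1 − 0.6579·q_2 = (2.1625, 0.5767, -2.0183).
‖u_3‖ = 3.0137, so q_3 = (0.7175, 0.1913, -0.6697).

q_3 = (0.7175, 0.1913, -0.6697)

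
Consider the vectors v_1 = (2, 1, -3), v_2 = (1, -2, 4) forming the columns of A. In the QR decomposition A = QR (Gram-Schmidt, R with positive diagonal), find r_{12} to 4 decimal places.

r_{12} = -3.2071

e_1 = v_1/‖v_1‖ = (2, 1, -3)/3.7417 = (0.5345, 0.2673, -0.8018).
r_{12} = e_1·v_2 = -3.2071.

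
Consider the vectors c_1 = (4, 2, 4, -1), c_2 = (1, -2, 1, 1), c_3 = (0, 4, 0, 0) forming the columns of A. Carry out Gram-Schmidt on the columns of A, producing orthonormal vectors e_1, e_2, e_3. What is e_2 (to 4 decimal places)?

c_1 = (4, 2, 4, -1); ‖c_1‖ = 6.0828, so e_1 = (0.6576, 0.3288, 0.6576, -0.1644).
e_1·c_2 = 0.6576·1 + 0.3288·(-2) + 0.6576·1 + (-0.1644)·1 = 0.4932.
u_2 = c_2 − 0.4932·e_1 = (0.6757, -2.1622, 0.6757, 1.0811).
‖u_2‖ = 2.5994, so e_2 = (0.2599, -0.8318, 0.2599, 0.4159).

e_2 = (0.2599, -0.8318, 0.2599, 0.4159)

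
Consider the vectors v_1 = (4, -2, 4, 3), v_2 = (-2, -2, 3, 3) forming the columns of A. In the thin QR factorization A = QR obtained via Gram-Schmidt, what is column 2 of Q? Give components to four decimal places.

q_2 = (-0.7935, -0.2813, 0.3365, 0.4219)

q_1 = v_1/‖v_1‖ = (4, -2, 4, 3)/6.7082 = (0.5963, -0.2981, 0.5963, 0.4472).
r_{12} = q_1·v_2 = 2.5342.
u_2 = v_2 − 2.5342·q_1 = (-3.5111, -1.2444, 1.4889, 1.8667).
‖u_2‖ = 4.4247, so q_2 = (-0.7935, -0.2813, 0.3365, 0.4219).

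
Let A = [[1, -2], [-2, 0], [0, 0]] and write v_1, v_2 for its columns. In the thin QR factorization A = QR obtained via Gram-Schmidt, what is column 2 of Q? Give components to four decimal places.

q_1 = v_1/‖v_1‖ = (1, -2, 0)/2.2361 = (0.4472, -0.8944, 0.0000).
r_{12} = q_1·v_2 = -0.8944.
u_2 = v_2 + 0.8944·q_1 = (-1.6000, -0.8000, 0.0000).
‖u_2‖ = 1.7889, so q_2 = (-0.8944, -0.4472, 0.0000).

q_2 = (-0.8944, -0.4472, 0.0000)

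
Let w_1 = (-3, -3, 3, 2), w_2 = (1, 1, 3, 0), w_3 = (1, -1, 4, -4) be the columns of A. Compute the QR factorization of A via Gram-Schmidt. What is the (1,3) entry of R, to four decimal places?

r_{13} = 0.7184

w_1 = (-3, -3, 3, 2); ‖w_1‖ = 5.5678, so q_1 = (-0.5388, -0.5388, 0.5388, 0.3592).
r_{13} = q_1·w_3 = 0.7184.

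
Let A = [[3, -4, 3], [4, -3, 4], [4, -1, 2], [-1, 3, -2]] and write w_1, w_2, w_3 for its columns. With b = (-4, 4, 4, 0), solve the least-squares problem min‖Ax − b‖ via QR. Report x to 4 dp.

x = (-0.4972, 3.2994, 4.0904)

w_1 = (3, 4, 4, -1); ‖w_1‖ = 6.4807, so q_1 = (0.4629, 0.6172, 0.6172, -0.1543).
q_1·w_2 = 0.4629·(-4) + 0.6172·(-3) + 0.6172·(-1) + (-0.1543)·3 = -4.7834.
u_2 = w_2 + 4.7834·q_1 = (-1.7857, -0.0476, 1.9524, 2.2619).
‖u_2‖ = 3.4812, so q_2 = (-0.5130, -0.0137, 0.5608, 0.6497).
q_1·w_3 = 0.4629·3 + 0.6172·4 + 0.6172·2 + (-0.1543)·(-2) = 5.4006; q_2·w_3 = (-0.5130)·3 + (-0.0137)·4 + 0.5608·2 + 0.6497·(-2) = -1.7714.
u_3 = w_3 − 5.4006·q_1 + 1.7714·q_2 = (-0.4086, 0.6424, -0.3399, -0.0157).
‖u_3‖ = 0.8340, so q_3 = (-0.4900, 0.7703, -0.4076, -0.0188).
Qᵀb = (3.0861, 4.2404, 3.4112).
Back-substitute: x_3 = 3.4112/0.8340 = 4.0904.
x_2 = (4.2404 + 1.7714·4.0904)/3.4812 = 3.2994.
x_1 = (3.0861 + 4.7834·3.2994 − 5.4006·4.0904)/6.4807 = -0.4972.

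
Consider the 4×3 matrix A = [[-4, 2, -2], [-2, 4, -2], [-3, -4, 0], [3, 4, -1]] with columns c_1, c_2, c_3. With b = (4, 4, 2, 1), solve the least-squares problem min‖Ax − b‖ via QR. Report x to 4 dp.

x = (0.0913, -0.5270, -2.9170)

c_1 = (-4, -2, -3, 3); ‖c_1‖ = 6.1644, so q_1 = (-0.6489, -0.3244, -0.4867, 0.4867).
q_1·c_2 = (-0.6489)·2 + (-0.3244)·4 + (-0.4867)·(-4) + 0.4867·4 = 1.2978.
u_2 = c_2 − 1.2978·q_1 = (2.8421, 4.4211, -3.3684, 3.3684).
‖u_2‖ = 7.0934, so q_2 = (0.4007, 0.6233, -0.4749, 0.4749).
q_1·c_3 = (-0.6489)·(-2) + (-0.3244)·(-2) + (-0.4867)·0 + 0.4867·(-1) = 1.4600; q_2·c_3 = 0.4007·(-2) + 0.6233·(-2) + (-0.4749)·0 + 0.4749·(-1) = -2.5227.
u_3 = c_3 − 1.4600·q_1 + 2.5227·q_2 = (-0.0418, 0.0460, -0.4874, -0.5126).
‖u_3‖ = 0.7101, so q_3 = (-0.0589, 0.0648, -0.6865, -0.7218).
Qᵀb = (-4.3800, 3.6209, -2.0713).
Back-substitute: x_3 = -2.0713/0.7101 = -2.9170.
x_2 = (3.6209 + 2.5227·(-2.9170))/7.0934 = -0.5270.
x_1 = (-4.3800 − 1.2978·(-0.5270) − 1.4600·(-2.9170))/6.1644 = 0.0913.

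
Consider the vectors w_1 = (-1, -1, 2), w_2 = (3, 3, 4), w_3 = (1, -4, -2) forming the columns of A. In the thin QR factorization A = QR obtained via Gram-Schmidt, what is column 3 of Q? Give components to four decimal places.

q_3 = (0.7071, -0.7071, 0.0000)

q_1 = w_1/‖w_1‖ = (-1, -1, 2)/2.4495 = (-0.4082, -0.4082, 0.8165).
r_{12} = q_1·w_2 = 0.8165.
u_2 = w_2 − 0.8165·q_1 = (3.3333, 3.3333, 3.3333).
‖u_2‖ = 5.7735, so q_2 = (0.5774, 0.5774, 0.5774).
r_{13} = q_1·w_3 = -0.4082; r_{23} = q_2·w_3 = -2.8868.
u_3 = w_3 + 0.4082·q_1 + 2.8868·q_2 = (2.5000, -2.5000, 0.0000).
‖u_3‖ = 3.5355, so q_3 = (0.7071, -0.7071, 0.0000).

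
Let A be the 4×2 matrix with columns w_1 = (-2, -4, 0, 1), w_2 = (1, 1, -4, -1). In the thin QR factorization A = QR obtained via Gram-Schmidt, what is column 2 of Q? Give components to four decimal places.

q_1 = w_1/‖w_1‖ = (-2, -4, 0, 1)/4.5826 = (-0.4364, -0.8729, 0.0000, 0.2182).
r_{12} = q_1·w_2 = -1.5275.
u_2 = w_2 + 1.5275·q_1 = (0.3333, -0.3333, -4.0000, -0.6667).
‖u_2‖ = 4.0825, so q_2 = (0.0816, -0.0816, -0.9798, -0.1633).

q_2 = (0.0816, -0.0816, -0.9798, -0.1633)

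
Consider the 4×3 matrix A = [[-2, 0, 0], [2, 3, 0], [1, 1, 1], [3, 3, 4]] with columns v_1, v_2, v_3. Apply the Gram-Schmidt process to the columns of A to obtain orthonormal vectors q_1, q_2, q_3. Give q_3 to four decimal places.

q_3 = (0.3386, -0.6772, 0.0912, 0.6468)

q_1 = v_1/‖v_1‖ = (-2, 2, 1, 3)/4.2426 = (-0.4714, 0.4714, 0.2357, 0.7071).
r_{12} = q_1·v_2 = 3.7712.
u_2 = v_2 − 3.7712·q_1 = (1.7778, 1.2222, 0.1111, 0.3333).
‖u_2‖ = 2.1858, so q_2 = (0.8133, 0.5592, 0.0508, 0.1525).
r_{13} = q_1·v_3 = 3.0641; r_{23} = q_2·v_3 = 0.6608.
u_3 = v_3 − 3.0641·q_1 − 0.6608·q_2 = (0.9070, -1.8140, 0.2442, 1.7326).
‖u_3‖ = 2.6785, so q_3 = (0.3386, -0.6772, 0.0912, 0.6468).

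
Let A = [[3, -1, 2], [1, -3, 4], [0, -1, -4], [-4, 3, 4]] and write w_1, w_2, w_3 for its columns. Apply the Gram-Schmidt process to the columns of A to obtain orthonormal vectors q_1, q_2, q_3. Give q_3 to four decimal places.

w_1 = (3, 1, 0, -4); ‖w_1‖ = 5.0990, so q_1 = (0.5883, 0.1961, 0.0000, -0.7845).
q_1·w_2 = 0.5883·(-1) + 0.1961·(-3) + 0.0000·(-1) + (-0.7845)·3 = -3.5301.
u_2 = w_2 + 3.5301·q_1 = (1.0769, -2.3077, -1.0000, 0.2308).
‖u_2‖ = 2.7456, so q_2 = (0.3922, -0.8405, -0.3642, 0.0840).
q_1·w_3 = 0.5883·2 + 0.1961·4 + 0.0000·(-4) + (-0.7845)·4 = -1.1767; q_2·w_3 = 0.3922·2 + (-0.8405)·4 + (-0.3642)·(-4) + 0.0840·4 = -0.7845.
u_3 = w_3 + 1.1767·q_1 + 0.7845·q_2 = (3.0000, 3.5714, -4.2857, 3.1429).
‖u_3‖ = 7.0711, so q_3 = (0.4243, 0.5051, -0.6061, 0.4445).

q_3 = (0.4243, 0.5051, -0.6061, 0.4445)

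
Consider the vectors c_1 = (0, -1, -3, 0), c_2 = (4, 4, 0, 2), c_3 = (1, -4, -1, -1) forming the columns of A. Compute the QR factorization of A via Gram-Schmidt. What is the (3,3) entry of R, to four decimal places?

c_1 = (0, -1, -3, 0); ‖c_1‖ = 3.1623, so q_1 = (0.0000, -0.3162, -0.9487, 0.0000).
q_1·c_2 = 0.0000·4 + (-0.3162)·4 + (-0.9487)·0 + 0.0000·2 = -1.2649.
u_2 = c_2 + 1.2649·q_1 = (4.0000, 3.6000, -1.2000, 2.0000).
‖u_2‖ = 5.8652, so q_2 = (0.6820, 0.6138, -0.2046, 0.3410).
q_1·c_3 = 0.0000·1 + (-0.3162)·(-4) + (-0.9487)·(-1) + 0.0000·(-1) = 2.2136; q_2·c_3 = 0.6820·1 + 0.6138·(-4) + (-0.2046)·(-1) + 0.3410·(-1) = -1.9096.
u_3 = c_3 − 2.2136·q_1 + 1.9096·q_2 = (2.3023, -2.1279, 0.7093, -0.3488).
r_{33} = ‖u_3‖ = 3.2332.

r_{33} = 3.2332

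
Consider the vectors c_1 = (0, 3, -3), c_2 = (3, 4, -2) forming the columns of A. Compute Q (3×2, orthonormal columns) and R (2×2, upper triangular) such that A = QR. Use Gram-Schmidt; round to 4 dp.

e_1 = c_1/‖c_1‖ = (0, 3, -3)/4.2426 = (0.0000, 0.7071, -0.7071).
r_{12} = e_1·c_2 = 4.2426.
u_2 = c_2 − 4.2426·e_1 = (3.0000, 1.0000, 1.0000).
‖u_2‖ = 3.3166, so e_2 = (0.9045, 0.3015, 0.3015).

Q = [[0.0000, 0.9045], [0.7071, 0.3015], [-0.7071, 0.3015]], R = [[4.2426, 4.2426], [0.0000, 3.3166]]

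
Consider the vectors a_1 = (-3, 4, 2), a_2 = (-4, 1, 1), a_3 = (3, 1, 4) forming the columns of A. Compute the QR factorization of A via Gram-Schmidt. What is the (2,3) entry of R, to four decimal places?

q_1 = a_1/‖a_1‖ = (-3, 4, 2)/5.3852 = (-0.5571, 0.7428, 0.3714).
r_{12} = q_1·a_2 = 3.3425.
u_2 = a_2 − 3.3425·q_1 = (-2.1379, -1.4828, -0.2414).
‖u_2‖ = 2.6130, so q_2 = (-0.8182, -0.5675, -0.0924).
r_{23} = q_2·a_3 = -3.3916.

r_{23} = -3.3916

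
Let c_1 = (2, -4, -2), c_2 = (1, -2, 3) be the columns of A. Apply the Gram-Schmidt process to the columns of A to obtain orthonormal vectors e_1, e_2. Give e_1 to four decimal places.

c_1 = (2, -4, -2); ‖c_1‖ = 4.8990, so e_1 = (0.4082, -0.8165, -0.4082).

e_1 = (0.4082, -0.8165, -0.4082)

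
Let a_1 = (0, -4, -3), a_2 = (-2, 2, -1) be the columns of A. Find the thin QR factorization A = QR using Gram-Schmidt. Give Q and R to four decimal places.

Q = [[0.0000, -0.7071], [-0.8000, 0.4243], [-0.6000, -0.5657]], R = [[5.0000, -1.0000], [0.0000, 2.8284]]

q_1 = a_1/‖a_1‖ = (0, -4, -3)/5.0000 = (0.0000, -0.8000, -0.6000).
r_{12} = q_1·a_2 = -1.0000.
u_2 = a_2 + 1.0000·q_1 = (-2.0000, 1.2000, -1.6000).
‖u_2‖ = 2.8284, so q_2 = (-0.7071, 0.4243, -0.5657).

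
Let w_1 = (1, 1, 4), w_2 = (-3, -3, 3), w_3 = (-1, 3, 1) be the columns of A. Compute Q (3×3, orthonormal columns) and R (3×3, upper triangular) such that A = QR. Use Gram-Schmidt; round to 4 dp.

w_1 = (1, 1, 4); ‖w_1‖ = 4.2426, so e_1 = (0.2357, 0.2357, 0.9428).
e_1·w_2 = 0.2357·(-3) + 0.2357·(-3) + 0.9428·3 = 1.4142.
u_2 = w_2 − 1.4142·e_1 = (-3.3333, -3.3333, 1.6667).
‖u_2‖ = 5.0000, so e_2 = (-0.6667, -0.6667, 0.3333).
e_1·w_3 = 0.2357·(-1) + 0.2357·3 + 0.9428·1 = 1.4142; e_2·w_3 = (-0.6667)·(-1) + (-0.6667)·3 + 0.3333·1 = -1.0000.
u_3 = w_3 − 1.4142·e_1 + 1.0000·e_2 = (-2.0000, 2.0000, 0.0000).
‖u_3‖ = 2.8284, so e_3 = (-0.7071, 0.7071, 0.0000).

Q = [[0.2357, -0.6667, -0.7071], [0.2357, -0.6667, 0.7071], [0.9428, 0.3333, 0.0000]], R = [[4.2426, 1.4142, 1.4142], [0.0000, 5.0000, -1.0000], [0.0000, 0.0000, 2.8284]]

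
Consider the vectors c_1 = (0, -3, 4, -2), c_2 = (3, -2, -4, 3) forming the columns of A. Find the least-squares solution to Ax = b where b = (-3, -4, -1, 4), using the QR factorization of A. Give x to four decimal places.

c_1 = (0, -3, 4, -2); ‖c_1‖ = 5.3852, so e_1 = (0.0000, -0.5571, 0.7428, -0.3714).
e_1·c_2 = 0.0000·3 + (-0.5571)·(-2) + 0.7428·(-4) + (-0.3714)·3 = -2.9711.
u_2 = c_2 + 2.9711·e_1 = (3.0000, -3.6552, -1.7931, 1.8966).
‖u_2‖ = 5.4011, so e_2 = (0.5554, -0.6767, -0.3320, 0.3511).
Qᵀb = (0.0000, 2.7772).
Back-substitute: x_2 = 2.7772/5.4011 = 0.5142.
x_1 = (0.0000 + 2.9711·0.5142)/5.3852 = 0.2837.

x = (0.2837, 0.5142)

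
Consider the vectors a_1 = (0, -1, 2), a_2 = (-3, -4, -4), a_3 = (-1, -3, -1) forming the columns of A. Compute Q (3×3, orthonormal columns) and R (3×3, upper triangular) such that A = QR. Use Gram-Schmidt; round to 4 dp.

Q = [[0.0000, -0.4880, 0.8729], [-0.4472, -0.7807, -0.4364], [0.8944, -0.3904, -0.2182]], R = [[2.2361, -1.7889, 0.4472], [0.0000, 6.1482, 3.2205], [0.0000, 0.0000, 0.6547]]

e_1 = a_1/‖a_1‖ = (0, -1, 2)/2.2361 = (0.0000, -0.4472, 0.8944).
r_{12} = e_1·a_2 = -1.7889.
u_2 = a_2 + 1.7889·e_1 = (-3.0000, -4.8000, -2.4000).
‖u_2‖ = 6.1482, so e_2 = (-0.4880, -0.7807, -0.3904).
r_{13} = e_1·a_3 = 0.4472; r_{23} = e_2·a_3 = 3.2205.
u_3 = a_3 − 0.4472·e_1 − 3.2205·e_2 = (0.5714, -0.2857, -0.1429).
‖u_3‖ = 0.6547, so e_3 = (0.8729, -0.4364, -0.2182).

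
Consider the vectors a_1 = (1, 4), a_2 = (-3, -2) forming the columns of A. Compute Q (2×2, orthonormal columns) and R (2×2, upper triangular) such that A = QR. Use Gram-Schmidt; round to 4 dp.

Q = [[0.2425, -0.9701], [0.9701, 0.2425]], R = [[4.1231, -2.6679], [0.0000, 2.4254]]

e_1 = a_1/‖a_1‖ = (1, 4)/4.1231 = (0.2425, 0.9701).
r_{12} = e_1·a_2 = -2.6679.
u_2 = a_2 + 2.6679·e_1 = (-2.3529, 0.5882).
‖u_2‖ = 2.4254, so e_2 = (-0.9701, 0.2425).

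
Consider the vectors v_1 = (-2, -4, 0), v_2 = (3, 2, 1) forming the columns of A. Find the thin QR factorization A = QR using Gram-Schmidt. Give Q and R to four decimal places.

v_1 = (-2, -4, 0); ‖v_1‖ = 4.4721, so q_1 = (-0.4472, -0.8944, 0.0000).
q_1·v_2 = (-0.4472)·3 + (-0.8944)·2 + 0.0000·1 = -3.1305.
u_2 = v_2 + 3.1305·q_1 = (1.6000, -0.8000, 1.0000).
‖u_2‖ = 2.0494, so q_2 = (0.7807, -0.3904, 0.4880).

Q = [[-0.4472, 0.7807], [-0.8944, -0.3904], [0.0000, 0.4880]], R = [[4.4721, -3.1305], [0.0000, 2.0494]]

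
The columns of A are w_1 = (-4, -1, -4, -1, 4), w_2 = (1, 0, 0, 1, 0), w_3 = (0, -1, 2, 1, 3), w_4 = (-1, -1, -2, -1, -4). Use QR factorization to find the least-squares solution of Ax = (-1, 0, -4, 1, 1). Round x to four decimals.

w_1 = (-4, -1, -4, -1, 4); ‖w_1‖ = 7.0711, so e_1 = (-0.5657, -0.1414, -0.5657, -0.1414, 0.5657).
e_1·w_2 = (-0.5657)·1 + (-0.1414)·0 + (-0.5657)·0 + (-0.1414)·1 + 0.5657·0 = -0.7071.
u_2 = w_2 + 0.7071·e_1 = (0.6000, -0.1000, -0.4000, 0.9000, 0.4000).
‖u_2‖ = 1.2247, so e_2 = (0.4899, -0.0816, -0.3266, 0.7348, 0.3266).
e_1·w_3 = (-0.5657)·0 + (-0.1414)·(-1) + (-0.5657)·2 + (-0.1414)·1 + 0.5657·3 = 0.5657; e_2·w_3 = 0.4899·0 + (-0.0816)·(-1) + (-0.3266)·2 + 0.7348·1 + 0.3266·3 = 1.1431.
u_3 = w_3 − 0.5657·e_1 − 1.1431·e_2 = (-0.2400, -0.8267, 2.6933, 0.2400, 2.3067).
‖u_3‖ = 3.6570, so e_3 = (-0.0656, -0.2261, 0.7365, 0.0656, 0.6308).
e_1·w_4 = (-0.5657)·(-1) + (-0.1414)·(-1) + (-0.5657)·(-2) + (-0.1414)·(-1) + 0.5657·(-4) = -0.2828; e_2·w_4 = 0.4899·(-1) + (-0.0816)·(-1) + (-0.3266)·(-2) + 0.7348·(-1) + 0.3266·(-4) = -1.7963; e_3·w_4 = (-0.0656)·(-1) + (-0.2261)·(-1) + 0.7365·(-2) + 0.0656·(-1) + 0.6308·(-4) = -3.7700.
u_4 = w_4 + 0.2828·e_1 + 1.7963·e_2 + 3.7700·e_3 = (-0.5274, -2.0389, 0.0299, 0.5274, -0.8754).
‖u_4‖ = 2.3411, so e_4 = (-0.2253, -0.8709, 0.0128, 0.2253, -0.3739).
Qᵀb = (3.2527, 1.8779, -2.1840, 0.0256).
Back-substitute: x_4 = 0.0256/2.3411 = 0.0109.
x_3 = (-2.1840 + 3.7700·0.0109)/3.6570 = -0.5860.
x_2 = (1.8779 − 1.1431·(-0.5860) + 1.7963·0.0109)/1.2247 = 2.0962.
x_1 = (3.2527 + 0.7071·2.0962 − 0.5657·(-0.5860) + 0.2828·0.0109)/7.0711 = 0.7169.

x = (0.7169, 2.0962, -0.5860, 0.0109)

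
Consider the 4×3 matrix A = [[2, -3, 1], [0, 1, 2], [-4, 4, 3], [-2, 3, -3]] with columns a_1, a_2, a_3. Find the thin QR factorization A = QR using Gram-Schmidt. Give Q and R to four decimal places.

a_1 = (2, 0, -4, -2); ‖a_1‖ = 4.8990, so e_1 = (0.4082, 0.0000, -0.8165, -0.4082).
e_1·a_2 = 0.4082·(-3) + 0.0000·1 + (-0.8165)·4 + (-0.4082)·3 = -5.7155.
u_2 = a_2 + 5.7155·e_1 = (-0.6667, 1.0000, -0.6667, 0.6667).
‖u_2‖ = 1.5275, so e_2 = (-0.4364, 0.6547, -0.4364, 0.4364).
e_1·a_3 = 0.4082·1 + 0.0000·2 + (-0.8165)·3 + (-0.4082)·(-3) = -0.8165; e_2·a_3 = (-0.4364)·1 + 0.6547·2 + (-0.4364)·3 + 0.4364·(-3) = -1.7457.
u_3 = a_3 + 0.8165·e_1 + 1.7457·e_2 = (0.5714, 3.1429, 1.5714, -2.5714).
‖u_3‖ = 4.3916, so e_3 = (0.1301, 0.7157, 0.3578, -0.5855).

Q = [[0.4082, -0.4364, 0.1301], [0.0000, 0.6547, 0.7157], [-0.8165, -0.4364, 0.3578], [-0.4082, 0.4364, -0.5855]], R = [[4.8990, -5.7155, -0.8165], [0.0000, 1.5275, -1.7457], [0.0000, 0.0000, 4.3916]]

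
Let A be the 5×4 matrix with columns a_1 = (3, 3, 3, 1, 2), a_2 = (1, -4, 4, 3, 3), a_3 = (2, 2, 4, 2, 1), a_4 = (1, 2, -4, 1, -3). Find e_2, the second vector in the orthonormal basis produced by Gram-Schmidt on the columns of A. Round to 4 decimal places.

e_2 = (-0.0183, -0.7516, 0.4216, 0.3849, 0.3300)

e_1 = a_1/‖a_1‖ = (3, 3, 3, 1, 2)/5.6569 = (0.5303, 0.5303, 0.5303, 0.1768, 0.3536).
r_{12} = e_1·a_2 = 2.1213.
u_2 = a_2 − 2.1213·e_1 = (-0.1250, -5.1250, 2.8750, 2.6250, 2.2500).
‖u_2‖ = 6.8191, so e_2 = (-0.0183, -0.7516, 0.4216, 0.3849, 0.3300).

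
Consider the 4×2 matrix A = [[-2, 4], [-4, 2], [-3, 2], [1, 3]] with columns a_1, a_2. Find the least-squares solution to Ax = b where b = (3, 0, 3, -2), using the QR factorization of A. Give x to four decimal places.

a_1 = (-2, -4, -3, 1); ‖a_1‖ = 5.4772, so e_1 = (-0.3651, -0.7303, -0.5477, 0.1826).
e_1·a_2 = (-0.3651)·4 + (-0.7303)·2 + (-0.5477)·2 + 0.1826·3 = -3.4689.
u_2 = a_2 + 3.4689·e_1 = (2.7333, -0.5333, 0.1000, 3.6333).
‖u_2‖ = 4.5789, so e_2 = (0.5969, -0.1165, 0.0218, 0.7935).
Qᵀb = (-3.1038, 0.2693).
Back-substitute: x_2 = 0.2693/4.5789 = 0.0588.
x_1 = (-3.1038 + 3.4689·0.0588)/5.4772 = -0.5294.

x = (-0.5294, 0.0588)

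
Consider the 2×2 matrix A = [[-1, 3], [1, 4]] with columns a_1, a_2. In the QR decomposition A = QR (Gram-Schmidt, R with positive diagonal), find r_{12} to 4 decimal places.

e_1 = a_1/‖a_1‖ = (-1, 1)/1.4142 = (-0.7071, 0.7071).
r_{12} = e_1·a_2 = 0.7071.

r_{12} = 0.7071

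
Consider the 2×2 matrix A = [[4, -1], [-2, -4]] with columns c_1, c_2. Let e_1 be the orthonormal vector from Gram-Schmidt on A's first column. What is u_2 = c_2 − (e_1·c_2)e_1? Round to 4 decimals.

u_2 = (-1.8000, -3.6000)

e_1 = c_1/‖c_1‖ = (4, -2)/4.4721 = (0.8944, -0.4472).
r_{12} = e_1·c_2 = 0.8944.
u_2 = c_2 − 0.8944·e_1 = (-1.8000, -3.6000).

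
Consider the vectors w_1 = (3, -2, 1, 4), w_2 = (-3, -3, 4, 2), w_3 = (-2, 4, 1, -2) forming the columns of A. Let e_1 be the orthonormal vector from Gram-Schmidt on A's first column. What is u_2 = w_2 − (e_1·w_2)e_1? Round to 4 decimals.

u_2 = (-3.9000, -2.4000, 3.7000, 0.8000)

w_1 = (3, -2, 1, 4); ‖w_1‖ = 5.4772, so e_1 = (0.5477, -0.3651, 0.1826, 0.7303).
e_1·w_2 = 0.5477·(-3) + (-0.3651)·(-3) + 0.1826·4 + 0.7303·2 = 1.6432.
u_2 = w_2 − 1.6432·e_1 = (-3.9000, -2.4000, 3.7000, 0.8000).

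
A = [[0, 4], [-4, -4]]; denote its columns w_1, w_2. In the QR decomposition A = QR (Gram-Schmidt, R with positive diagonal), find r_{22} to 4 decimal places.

r_{22} = 4.0000

w_1 = (0, -4); ‖w_1‖ = 4.0000, so q_1 = (0.0000, -1.0000).
q_1·w_2 = 0.0000·4 + (-1.0000)·(-4) = 4.0000.
u_2 = w_2 − 4.0000·q_1 = (4.0000, 0.0000).
r_{22} = ‖u_2‖ = 4.0000.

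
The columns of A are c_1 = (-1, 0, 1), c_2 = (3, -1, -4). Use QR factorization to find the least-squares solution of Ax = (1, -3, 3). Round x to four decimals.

q_1 = c_1/‖c_1‖ = (-1, 0, 1)/1.4142 = (-0.7071, 0.0000, 0.7071).
r_{12} = q_1·c_2 = -4.9497.
u_2 = c_2 + 4.9497·q_1 = (-0.5000, -1.0000, -0.5000).
‖u_2‖ = 1.2247, so q_2 = (-0.4082, -0.8165, -0.4082).
Qᵀb = (1.4142, 0.8165).
Back-substitute: x_2 = 0.8165/1.2247 = 0.6667.
x_1 = (1.4142 + 4.9497·0.6667)/1.4142 = 3.3333.

x = (3.3333, 0.6667)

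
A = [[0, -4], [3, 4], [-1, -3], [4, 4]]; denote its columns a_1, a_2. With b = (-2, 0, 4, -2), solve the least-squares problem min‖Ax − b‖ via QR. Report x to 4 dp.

x = (-0.5988, 0.1152)

a_1 = (0, 3, -1, 4); ‖a_1‖ = 5.0990, so q_1 = (0.0000, 0.5883, -0.1961, 0.7845).
q_1·a_2 = 0.0000·(-4) + 0.5883·4 + (-0.1961)·(-3) + 0.7845·4 = 6.0796.
u_2 = a_2 − 6.0796·q_1 = (-4.0000, 0.4231, -1.8077, -0.7692).
‖u_2‖ = 4.4764, so q_2 = (-0.8936, 0.0945, -0.4038, -0.1718).
Qᵀb = (-2.3534, 0.5155).
Back-substitute: x_2 = 0.5155/4.4764 = 0.1152.
x_1 = (-2.3534 − 6.0796·0.1152)/5.0990 = -0.5988.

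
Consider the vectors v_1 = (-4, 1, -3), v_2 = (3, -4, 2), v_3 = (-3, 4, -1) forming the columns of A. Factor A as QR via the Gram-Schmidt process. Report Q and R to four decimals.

v_1 = (-4, 1, -3); ‖v_1‖ = 5.0990, so q_1 = (-0.7845, 0.1961, -0.5883).
q_1·v_2 = (-0.7845)·3 + 0.1961·(-4) + (-0.5883)·2 = -4.3146.
u_2 = v_2 + 4.3146·q_1 = (-0.3846, -3.1538, -0.5385).
‖u_2‖ = 3.2225, so q_2 = (-0.1194, -0.9787, -0.1671).
q_1·v_3 = (-0.7845)·(-3) + 0.1961·4 + (-0.5883)·(-1) = 3.7262; q_2·v_3 = (-0.1194)·(-3) + (-0.9787)·4 + (-0.1671)·(-1) = -3.3896.
u_3 = v_3 − 3.7262·q_1 + 3.3896·q_2 = (-0.4815, -0.0481, 0.6259).
‖u_3‖ = 0.7912, so q_3 = (-0.6086, -0.0609, 0.7912).

Q = [[-0.7845, -0.1194, -0.6086], [0.1961, -0.9787, -0.0609], [-0.5883, -0.1671, 0.7912]], R = [[5.0990, -4.3146, 3.7262], [0.0000, 3.2225, -3.3896], [0.0000, 0.0000, 0.7912]]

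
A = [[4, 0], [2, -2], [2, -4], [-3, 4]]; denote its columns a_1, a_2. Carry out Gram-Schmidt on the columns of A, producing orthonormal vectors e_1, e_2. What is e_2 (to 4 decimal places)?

e_2 = (0.6755, -0.1267, -0.5911, 0.4222)

e_1 = a_1/‖a_1‖ = (4, 2, 2, -3)/5.7446 = (0.6963, 0.3482, 0.3482, -0.5222).
r_{12} = e_1·a_2 = -4.1779.
u_2 = a_2 + 4.1779·e_1 = (2.9091, -0.5455, -2.5455, 1.8182).
‖u_2‖ = 4.3064, so e_2 = (0.6755, -0.1267, -0.5911, 0.4222).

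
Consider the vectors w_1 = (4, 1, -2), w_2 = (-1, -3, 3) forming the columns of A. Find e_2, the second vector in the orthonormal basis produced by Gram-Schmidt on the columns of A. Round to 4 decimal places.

w_1 = (4, 1, -2); ‖w_1‖ = 4.5826, so e_1 = (0.8729, 0.2182, -0.4364).
e_1·w_2 = 0.8729·(-1) + 0.2182·(-3) + (-0.4364)·3 = -2.8368.
u_2 = w_2 + 2.8368·e_1 = (1.4762, -2.3810, 1.7619).
‖u_2‖ = 3.3094, so e_2 = (0.4461, -0.7194, 0.5324).

e_2 = (0.4461, -0.7194, 0.5324)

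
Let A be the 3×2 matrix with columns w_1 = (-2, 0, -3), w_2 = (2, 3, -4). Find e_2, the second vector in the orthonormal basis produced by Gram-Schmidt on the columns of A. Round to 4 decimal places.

e_1 = w_1/‖w_1‖ = (-2, 0, -3)/3.6056 = (-0.5547, 0.0000, -0.8321).
r_{12} = e_1·w_2 = 2.2188.
u_2 = w_2 − 2.2188·e_1 = (3.2308, 3.0000, -2.1538).
‖u_2‖ = 4.9068, so e_2 = (0.6584, 0.6114, -0.4389).

e_2 = (0.6584, 0.6114, -0.4389)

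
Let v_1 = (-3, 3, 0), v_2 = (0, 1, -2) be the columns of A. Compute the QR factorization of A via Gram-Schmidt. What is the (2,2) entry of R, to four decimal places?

r_{22} = 2.1213

v_1 = (-3, 3, 0); ‖v_1‖ = 4.2426, so e_1 = (-0.7071, 0.7071, 0.0000).
e_1·v_2 = (-0.7071)·0 + 0.7071·1 + 0.0000·(-2) = 0.7071.
u_2 = v_2 − 0.7071·e_1 = (0.5000, 0.5000, -2.0000).
r_{22} = ‖u_2‖ = 2.1213.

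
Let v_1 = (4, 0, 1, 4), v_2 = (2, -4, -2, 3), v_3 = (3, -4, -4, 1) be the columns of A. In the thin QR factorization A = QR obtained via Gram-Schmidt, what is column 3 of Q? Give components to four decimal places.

v_1 = (4, 0, 1, 4); ‖v_1‖ = 5.7446, so e_1 = (0.6963, 0.0000, 0.1741, 0.6963).
e_1·v_2 = 0.6963·2 + 0.0000·(-4) + 0.1741·(-2) + 0.6963·3 = 3.1334.
u_2 = v_2 − 3.1334·e_1 = (-0.1818, -4.0000, -2.5455, 0.8182).
‖u_2‖ = 4.8148, so e_2 = (-0.0378, -0.8308, -0.5287, 0.1699).
e_1·v_3 = 0.6963·3 + 0.0000·(-4) + 0.1741·(-4) + 0.6963·1 = 2.0889; e_2·v_3 = (-0.0378)·3 + (-0.8308)·(-4) + (-0.5287)·(-4) + 0.1699·1 = 5.4945.
u_3 = v_3 − 2.0889·e_1 − 5.4945·e_2 = (1.7529, 0.5647, -1.4588, -1.3882).
‖u_3‖ = 2.7289, so e_3 = (0.6424, 0.2069, -0.5346, -0.5087).

e_3 = (0.6424, 0.2069, -0.5346, -0.5087)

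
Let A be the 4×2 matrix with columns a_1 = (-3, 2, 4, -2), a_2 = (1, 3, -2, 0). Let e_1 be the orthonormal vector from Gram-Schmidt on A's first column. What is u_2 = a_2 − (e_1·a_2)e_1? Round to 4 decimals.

u_2 = (0.5455, 3.3030, -1.3939, -0.3030)

e_1 = a_1/‖a_1‖ = (-3, 2, 4, -2)/5.7446 = (-0.5222, 0.3482, 0.6963, -0.3482).
r_{12} = e_1·a_2 = -0.8704.
u_2 = a_2 + 0.8704·e_1 = (0.5455, 3.3030, -1.3939, -0.3030).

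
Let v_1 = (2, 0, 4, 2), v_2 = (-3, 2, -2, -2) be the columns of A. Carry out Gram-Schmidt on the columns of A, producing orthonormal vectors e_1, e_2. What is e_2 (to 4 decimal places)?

v_1 = (2, 0, 4, 2); ‖v_1‖ = 4.8990, so e_1 = (0.4082, 0.0000, 0.8165, 0.4082).
e_1·v_2 = 0.4082·(-3) + 0.0000·2 + 0.8165·(-2) + 0.4082·(-2) = -3.6742.
u_2 = v_2 + 3.6742·e_1 = (-1.5000, 2.0000, 1.0000, -0.5000).
‖u_2‖ = 2.7386, so e_2 = (-0.5477, 0.7303, 0.3651, -0.1826).

e_2 = (-0.5477, 0.7303, 0.3651, -0.1826)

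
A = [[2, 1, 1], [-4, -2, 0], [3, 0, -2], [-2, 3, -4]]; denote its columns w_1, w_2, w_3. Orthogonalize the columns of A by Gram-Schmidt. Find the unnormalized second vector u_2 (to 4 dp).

u_2 = (0.7576, -1.5152, -0.3636, 3.2424)

w_1 = (2, -4, 3, -2); ‖w_1‖ = 5.7446, so q_1 = (0.3482, -0.6963, 0.5222, -0.3482).
q_1·w_2 = 0.3482·1 + (-0.6963)·(-2) + 0.5222·0 + (-0.3482)·3 = 0.6963.
u_2 = w_2 − 0.6963·q_1 = (0.7576, -1.5152, -0.3636, 3.2424).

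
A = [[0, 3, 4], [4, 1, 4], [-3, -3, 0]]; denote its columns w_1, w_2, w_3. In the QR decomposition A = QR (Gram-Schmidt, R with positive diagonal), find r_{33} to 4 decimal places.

w_1 = (0, 4, -3); ‖w_1‖ = 5.0000, so e_1 = (0.0000, 0.8000, -0.6000).
e_1·w_2 = 0.0000·3 + 0.8000·1 + (-0.6000)·(-3) = 2.6000.
u_2 = w_2 − 2.6000·e_1 = (3.0000, -1.0800, -1.4400).
‖u_2‖ = 3.4986, so e_2 = (0.8575, -0.3087, -0.4116).
e_1·w_3 = 0.0000·4 + 0.8000·4 + (-0.6000)·0 = 3.2000; e_2·w_3 = 0.8575·4 + (-0.3087)·4 + (-0.4116)·0 = 2.1952.
u_3 = w_3 − 3.2000·e_1 − 2.1952·e_2 = (2.1176, 2.1176, 2.8235).
r_{33} = ‖u_3‖ = 4.1160.

r_{33} = 4.1160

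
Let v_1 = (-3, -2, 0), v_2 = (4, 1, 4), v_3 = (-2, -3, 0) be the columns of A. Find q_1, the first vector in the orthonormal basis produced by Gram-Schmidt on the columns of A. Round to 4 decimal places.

v_1 = (-3, -2, 0); ‖v_1‖ = 3.6056, so q_1 = (-0.8321, -0.5547, 0.0000).

q_1 = (-0.8321, -0.5547, 0.0000)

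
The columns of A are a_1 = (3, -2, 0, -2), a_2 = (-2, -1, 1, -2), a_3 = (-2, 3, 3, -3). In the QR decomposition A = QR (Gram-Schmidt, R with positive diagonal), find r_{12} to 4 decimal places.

r_{12} = 0.0000

a_1 = (3, -2, 0, -2); ‖a_1‖ = 4.1231, so q_1 = (0.7276, -0.4851, 0.0000, -0.4851).
r_{12} = q_1·a_2 = 0.0000.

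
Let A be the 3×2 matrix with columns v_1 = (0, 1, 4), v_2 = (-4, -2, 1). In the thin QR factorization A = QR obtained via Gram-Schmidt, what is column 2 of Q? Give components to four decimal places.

e_2 = (-0.8778, -0.4647, 0.1162)

v_1 = (0, 1, 4); ‖v_1‖ = 4.1231, so e_1 = (0.0000, 0.2425, 0.9701).
e_1·v_2 = 0.0000·(-4) + 0.2425·(-2) + 0.9701·1 = 0.4851.
u_2 = v_2 − 0.4851·e_1 = (-4.0000, -2.1176, 0.5294).
‖u_2‖ = 4.5568, so e_2 = (-0.8778, -0.4647, 0.1162).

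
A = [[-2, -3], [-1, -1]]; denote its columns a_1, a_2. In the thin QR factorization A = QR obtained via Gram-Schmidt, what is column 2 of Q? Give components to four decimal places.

q_2 = (-0.4472, 0.8944)

a_1 = (-2, -1); ‖a_1‖ = 2.2361, so q_1 = (-0.8944, -0.4472).
q_1·a_2 = (-0.8944)·(-3) + (-0.4472)·(-1) = 3.1305.
u_2 = a_2 − 3.1305·q_1 = (-0.2000, 0.4000).
‖u_2‖ = 0.4472, so q_2 = (-0.4472, 0.8944).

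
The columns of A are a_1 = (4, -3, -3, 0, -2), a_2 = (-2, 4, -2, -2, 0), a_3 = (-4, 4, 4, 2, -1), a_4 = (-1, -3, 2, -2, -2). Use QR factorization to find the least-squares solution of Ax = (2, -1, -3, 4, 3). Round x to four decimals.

a_1 = (4, -3, -3, 0, -2); ‖a_1‖ = 6.1644, so e_1 = (0.6489, -0.4867, -0.4867, 0.0000, -0.3244).
e_1·a_2 = 0.6489·(-2) + (-0.4867)·4 + (-0.4867)·(-2) + 0.0000·(-2) + (-0.3244)·0 = -2.2711.
u_2 = a_2 + 2.2711·e_1 = (-0.5263, 2.8947, -3.1053, -2.0000, -0.7368).
‖u_2‖ = 4.7793, so e_2 = (-0.1101, 0.6057, -0.6497, -0.4185, -0.1542).
e_1·a_3 = 0.6489·(-4) + (-0.4867)·4 + (-0.4867)·4 + 0.0000·2 + (-0.3244)·(-1) = -6.1644; e_2·a_3 = (-0.1101)·(-4) + 0.6057·4 + (-0.6497)·4 + (-0.4185)·2 + (-0.1542)·(-1) = -0.4185.
u_3 = a_3 + 6.1644·e_1 + 0.4185·e_2 = (-0.0461, 1.2535, 0.7281, 1.8249, -3.0645).
‖u_3‖ = 3.8503, so e_3 = (-0.0120, 0.3255, 0.1891, 0.4740, -0.7959).
e_1·a_4 = 0.6489·(-1) + (-0.4867)·(-3) + (-0.4867)·2 + 0.0000·(-2) + (-0.3244)·(-2) = 0.4867; e_2·a_4 = (-0.1101)·(-1) + 0.6057·(-3) + (-0.6497)·2 + (-0.4185)·(-2) + (-0.1542)·(-2) = -1.8611; e_3·a_4 = (-0.0120)·(-1) + 0.3255·(-3) + 0.1891·2 + 0.4740·(-2) + (-0.7959)·(-2) = 0.0574.
u_4 = a_4 − 0.4867·e_1 + 1.8611·e_2 − 0.0574·e_3 = (-1.5200, -1.6546, 1.0168, -2.8060, -2.0833).
‖u_4‖ = 4.2774, so e_4 = (-0.3554, -0.3868, 0.2377, -0.6560, -0.4870).
Qᵀb = (2.2711, -1.0131, -1.4087, -5.1222).
Back-substitute: x_4 = -5.1222/4.2774 = -1.1975.
x_3 = (-1.4087 − 0.0574·(-1.1975))/3.8503 = -0.3480.
x_2 = (-1.0131 + 0.4185·(-0.3480) + 1.8611·(-1.1975))/4.7793 = -0.7088.
x_1 = (2.2711 + 2.2711·(-0.7088) + 6.1644·(-0.3480) − 0.4867·(-1.1975))/6.1644 = -0.1462.

x = (-0.1462, -0.7088, -0.3480, -1.1975)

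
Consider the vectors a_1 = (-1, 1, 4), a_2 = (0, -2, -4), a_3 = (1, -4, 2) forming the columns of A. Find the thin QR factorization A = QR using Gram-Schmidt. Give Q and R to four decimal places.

Q = [[-0.2357, -0.7071, 0.6667], [0.2357, -0.7071, -0.6667], [0.9428, 0.0000, 0.3333]], R = [[4.2426, -4.2426, 0.7071], [0.0000, 1.4142, 2.1213], [0.0000, 0.0000, 4.0000]]

a_1 = (-1, 1, 4); ‖a_1‖ = 4.2426, so q_1 = (-0.2357, 0.2357, 0.9428).
q_1·a_2 = (-0.2357)·0 + 0.2357·(-2) + 0.9428·(-4) = -4.2426.
u_2 = a_2 + 4.2426·q_1 = (-1.0000, -1.0000, 0.0000).
‖u_2‖ = 1.4142, so q_2 = (-0.7071, -0.7071, 0.0000).
q_1·a_3 = (-0.2357)·1 + 0.2357·(-4) + 0.9428·2 = 0.7071; q_2·a_3 = (-0.7071)·1 + (-0.7071)·(-4) + 0.0000·2 = 2.1213.
u_3 = a_3 − 0.7071·q_1 − 2.1213·q_2 = (2.6667, -2.6667, 1.3333).
‖u_3‖ = 4.0000, so q_3 = (0.6667, -0.6667, 0.3333).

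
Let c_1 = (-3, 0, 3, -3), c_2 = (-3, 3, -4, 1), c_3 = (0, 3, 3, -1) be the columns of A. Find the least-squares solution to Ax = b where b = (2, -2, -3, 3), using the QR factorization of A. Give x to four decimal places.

x = (-0.6667, -0.0909, -0.5455)

e_1 = c_1/‖c_1‖ = (-3, 0, 3, -3)/5.1962 = (-0.5774, 0.0000, 0.5774, -0.5774).
r_{12} = e_1·c_2 = -1.1547.
u_2 = c_2 + 1.1547·e_1 = (-3.6667, 3.0000, -3.3333, 0.3333).
‖u_2‖ = 5.8023, so e_2 = (-0.6319, 0.5170, -0.5745, 0.0574).
r_{13} = e_1·c_3 = 2.3094; r_{23} = e_2·c_3 = -0.2298.
u_3 = c_3 − 2.3094·e_1 + 0.2298·e_2 = (1.1881, 3.1188, 1.5347, 0.3465).
‖u_3‖ = 3.6897, so e_3 = (0.3220, 0.8453, 0.4159, 0.0939).
Qᵀb = (-4.6188, -0.4021, -2.0126).
Back-substitute: x_3 = -2.0126/3.6897 = -0.5455.
x_2 = (-0.4021 + 0.2298·(-0.5455))/5.8023 = -0.0909.
x_1 = (-4.6188 + 1.1547·(-0.0909) − 2.3094·(-0.5455))/5.1962 = -0.6667.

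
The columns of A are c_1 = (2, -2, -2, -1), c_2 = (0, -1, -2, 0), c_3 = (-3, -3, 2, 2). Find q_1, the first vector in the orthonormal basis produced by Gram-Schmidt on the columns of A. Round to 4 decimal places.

q_1 = (0.5547, -0.5547, -0.5547, -0.2774)

c_1 = (2, -2, -2, -1); ‖c_1‖ = 3.6056, so q_1 = (0.5547, -0.5547, -0.5547, -0.2774).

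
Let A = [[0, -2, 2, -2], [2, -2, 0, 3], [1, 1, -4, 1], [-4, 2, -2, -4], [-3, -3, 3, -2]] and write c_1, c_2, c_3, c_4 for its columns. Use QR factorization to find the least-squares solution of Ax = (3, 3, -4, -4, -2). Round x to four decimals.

x = (1.4414, 0.1652, 0.9624, -0.4862)

c_1 = (0, 2, 1, -4, -3); ‖c_1‖ = 5.4772, so q_1 = (0.0000, 0.3651, 0.1826, -0.7303, -0.5477).
q_1·c_2 = 0.0000·(-2) + 0.3651·(-2) + 0.1826·1 + (-0.7303)·2 + (-0.5477)·(-3) = -0.3651.
u_2 = c_2 + 0.3651·q_1 = (-2.0000, -1.8667, 1.0667, 1.7333, -3.2000).
‖u_2‖ = 4.6762, so q_2 = (-0.4277, -0.3992, 0.2281, 0.3707, -0.6843).
q_1·c_3 = 0.0000·2 + 0.3651·0 + 0.1826·(-4) + (-0.7303)·(-2) + (-0.5477)·3 = -0.9129; q_2·c_3 = (-0.4277)·2 + (-0.3992)·0 + 0.2281·(-4) + 0.3707·(-2) + (-0.6843)·3 = -4.5621.
u_3 = c_3 + 0.9129·q_1 + 4.5621·q_2 = (0.0488, -1.4878, -2.7927, -0.9756, -0.6220).
‖u_3‖ = 3.3695, so q_3 = (0.0145, -0.4415, -0.8288, -0.2895, -0.1846).
q_1·c_4 = 0.0000·(-2) + 0.3651·3 + 0.1826·1 + (-0.7303)·(-4) + (-0.5477)·(-2) = 5.2947; q_2·c_4 = (-0.4277)·(-2) + (-0.3992)·3 + 0.2281·1 + 0.3707·(-4) + (-0.6843)·(-2) = -0.2281; q_3·c_4 = 0.0145·(-2) + (-0.4415)·3 + (-0.8288)·1 + (-0.2895)·(-4) + (-0.1846)·(-2) = -0.6551.
u_4 = c_4 − 5.2947·q_1 + 0.2281·q_2 + 0.6551·q_3 = (-2.0881, 0.6864, -0.4576, -0.2385, 0.6230).
‖u_4‖ = 2.3421, so q_4 = (-0.8915, 0.2931, -0.1954, -0.1018, 0.2660).
Qᵀb = (4.3818, -3.5071, 3.5613, -1.1387).
Back-substitute: x_4 = -1.1387/2.3421 = -0.4862.
x_3 = (3.5613 + 0.6551·(-0.4862))/3.3695 = 0.9624.
x_2 = (-3.5071 + 4.5621·0.9624 + 0.2281·(-0.4862))/4.6762 = 0.1652.
x_1 = (4.3818 + 0.3651·0.1652 + 0.9129·0.9624 − 5.2947·(-0.4862))/5.4772 = 1.4414.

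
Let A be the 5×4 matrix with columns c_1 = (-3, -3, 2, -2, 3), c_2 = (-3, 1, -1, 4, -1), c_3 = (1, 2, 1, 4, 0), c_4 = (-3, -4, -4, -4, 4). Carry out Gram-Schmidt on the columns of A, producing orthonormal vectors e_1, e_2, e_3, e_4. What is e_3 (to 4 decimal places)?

e_3 = (0.3623, 0.1653, 0.6341, 0.4982, 0.4371)

c_1 = (-3, -3, 2, -2, 3); ‖c_1‖ = 5.9161, so e_1 = (-0.5071, -0.5071, 0.3381, -0.3381, 0.5071).
e_1·c_2 = (-0.5071)·(-3) + (-0.5071)·1 + 0.3381·(-1) + (-0.3381)·4 + 0.5071·(-1) = -1.1832.
u_2 = c_2 + 1.1832·e_1 = (-3.6000, 0.4000, -0.6000, 3.6000, -0.4000).
‖u_2‖ = 5.1575, so e_2 = (-0.6980, 0.0776, -0.1163, 0.6980, -0.0776).
e_1·c_3 = (-0.5071)·1 + (-0.5071)·2 + 0.3381·1 + (-0.3381)·4 + 0.5071·0 = -2.5355; e_2·c_3 = (-0.6980)·1 + 0.0776·2 + (-0.1163)·1 + 0.6980·4 + (-0.0776)·0 = 2.1328.
u_3 = c_3 + 2.5355·e_1 − 2.1328·e_2 = (1.2030, 0.5489, 2.1053, 1.6541, 1.4511).
‖u_3‖ = 3.3200, so e_3 = (0.3623, 0.1653, 0.6341, 0.4982, 0.4371).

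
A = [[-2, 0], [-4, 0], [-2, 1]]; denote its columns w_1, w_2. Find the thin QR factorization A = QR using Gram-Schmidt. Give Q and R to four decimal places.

Q = [[-0.4082, -0.1826], [-0.8165, -0.3651], [-0.4082, 0.9129]], R = [[4.8990, -0.4082], [0.0000, 0.9129]]

e_1 = w_1/‖w_1‖ = (-2, -4, -2)/4.8990 = (-0.4082, -0.8165, -0.4082).
r_{12} = e_1·w_2 = -0.4082.
u_2 = w_2 + 0.4082·e_1 = (-0.1667, -0.3333, 0.8333).
‖u_2‖ = 0.9129, so e_2 = (-0.1826, -0.3651, 0.9129).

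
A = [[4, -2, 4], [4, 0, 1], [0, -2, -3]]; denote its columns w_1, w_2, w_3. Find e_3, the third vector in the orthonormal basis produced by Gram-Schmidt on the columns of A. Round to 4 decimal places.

e_3 = (0.5774, -0.5774, -0.5774)

w_1 = (4, 4, 0); ‖w_1‖ = 5.6569, so e_1 = (0.7071, 0.7071, 0.0000).
e_1·w_2 = 0.7071·(-2) + 0.7071·0 + 0.0000·(-2) = -1.4142.
u_2 = w_2 + 1.4142·e_1 = (-1.0000, 1.0000, -2.0000).
‖u_2‖ = 2.4495, so e_2 = (-0.4082, 0.4082, -0.8165).
e_1·w_3 = 0.7071·4 + 0.7071·1 + 0.0000·(-3) = 3.5355; e_2·w_3 = (-0.4082)·4 + 0.4082·1 + (-0.8165)·(-3) = 1.2247.
u_3 = w_3 − 3.5355·e_1 − 1.2247·e_2 = (2.0000, -2.0000, -2.0000).
‖u_3‖ = 3.4641, so e_3 = (0.5774, -0.5774, -0.5774).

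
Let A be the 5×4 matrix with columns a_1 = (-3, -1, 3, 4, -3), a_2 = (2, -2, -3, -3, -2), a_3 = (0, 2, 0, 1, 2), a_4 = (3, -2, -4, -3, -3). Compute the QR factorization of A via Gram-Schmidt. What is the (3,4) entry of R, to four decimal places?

r_{34} = 0.9644

e_1 = a_1/‖a_1‖ = (-3, -1, 3, 4, -3)/6.6332 = (-0.4523, -0.1508, 0.4523, 0.6030, -0.4523).
r_{12} = e_1·a_2 = -2.8644.
u_2 = a_2 + 2.8644·e_1 = (0.7045, -2.4318, -1.7045, -1.2727, -3.2955).
‖u_2‖ = 4.6686, so e_2 = (0.1509, -0.5209, -0.3651, -0.2726, -0.7059).
r_{13} = e_1·a_3 = -0.6030; r_{23} = e_2·a_3 = -2.7262.
u_3 = a_3 + 0.6030·e_1 + 2.7262·e_2 = (0.1387, 0.4891, -0.7226, 0.6204, -0.1971).
‖u_3‖ = 1.0974, so e_3 = (0.1264, 0.4456, -0.6585, 0.5653, -0.1796).
r_{34} = e_3·a_4 = 0.9644.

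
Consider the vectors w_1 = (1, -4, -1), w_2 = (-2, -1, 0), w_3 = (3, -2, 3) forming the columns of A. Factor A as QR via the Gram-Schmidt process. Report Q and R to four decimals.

Q = [[0.2357, -0.9658, 0.1078], [-0.9428, -0.2542, -0.2157], [-0.2357, 0.0508, 0.9705]], R = [[4.2426, 0.4714, 1.8856], [0.0000, 2.1858, -2.2366], [0.0000, 0.0000, 3.6663]]

w_1 = (1, -4, -1); ‖w_1‖ = 4.2426, so q_1 = (0.2357, -0.9428, -0.2357).
q_1·w_2 = 0.2357·(-2) + (-0.9428)·(-1) + (-0.2357)·0 = 0.4714.
u_2 = w_2 − 0.4714·q_1 = (-2.1111, -0.5556, 0.1111).
‖u_2‖ = 2.1858, so q_2 = (-0.9658, -0.2542, 0.0508).
q_1·w_3 = 0.2357·3 + (-0.9428)·(-2) + (-0.2357)·3 = 1.8856; q_2·w_3 = (-0.9658)·3 + (-0.2542)·(-2) + 0.0508·3 = -2.2366.
u_3 = w_3 − 1.8856·q_1 + 2.2366·q_2 = (0.3953, -0.7907, 3.5581).
‖u_3‖ = 3.6663, so q_3 = (0.1078, -0.2157, 0.9705).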